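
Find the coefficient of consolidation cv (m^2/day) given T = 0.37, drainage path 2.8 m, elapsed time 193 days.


Using cv = T * H_dr^2 / t
H_dr^2 = 2.8^2 = 7.84
cv = 0.37 * 7.84 / 193
cv = 0.01503 m^2/day


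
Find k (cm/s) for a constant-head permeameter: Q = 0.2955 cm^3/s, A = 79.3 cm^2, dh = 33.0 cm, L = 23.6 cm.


Compute hydraulic gradient:
i = dh / L = 33.0 / 23.6 = 1.39831
Then apply Darcy's law:
k = Q / (A * i)
k = 0.2955 / (79.3 * 1.39831)
k = 0.2955 / 110.886
k = 0.002665 cm/s


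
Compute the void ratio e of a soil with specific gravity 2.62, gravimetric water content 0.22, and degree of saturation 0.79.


Using the relation e = Gs * w / S
e = 2.62 * 0.22 / 0.79
e = 0.7296


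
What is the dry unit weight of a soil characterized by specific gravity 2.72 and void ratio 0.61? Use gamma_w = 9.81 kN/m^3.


Result: 16.573 kN/m^3

Derivation:
Using gamma_d = Gs * gamma_w / (1 + e)
gamma_d = 2.72 * 9.81 / (1 + 0.61)
gamma_d = 2.72 * 9.81 / 1.61
gamma_d = 16.573 kN/m^3


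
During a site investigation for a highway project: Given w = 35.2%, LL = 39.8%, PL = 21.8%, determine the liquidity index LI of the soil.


Result: 0.744

Derivation:
First compute the plasticity index:
PI = LL - PL = 39.8 - 21.8 = 18.0
Then compute the liquidity index:
LI = (w - PL) / PI
LI = (35.2 - 21.8) / 18.0
LI = 0.744


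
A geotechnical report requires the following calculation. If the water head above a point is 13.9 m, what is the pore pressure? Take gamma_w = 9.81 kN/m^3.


Using u = gamma_w * h_w
u = 9.81 * 13.9
u = 136.36 kPa


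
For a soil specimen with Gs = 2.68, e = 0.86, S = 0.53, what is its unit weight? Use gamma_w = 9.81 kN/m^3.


Using gamma = gamma_w * (Gs + S*e) / (1 + e)
Numerator: Gs + S*e = 2.68 + 0.53*0.86 = 3.1358
Denominator: 1 + e = 1 + 0.86 = 1.86
gamma = 9.81 * 3.1358 / 1.86
gamma = 16.539 kN/m^3


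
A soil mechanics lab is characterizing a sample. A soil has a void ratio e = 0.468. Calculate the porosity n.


Using the relation n = e / (1 + e)
n = 0.468 / (1 + 0.468)
n = 0.468 / 1.468
n = 0.3188


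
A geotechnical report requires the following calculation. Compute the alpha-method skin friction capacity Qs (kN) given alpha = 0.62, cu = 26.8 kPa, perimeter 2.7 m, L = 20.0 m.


Using Qs = alpha * cu * perimeter * L
Qs = 0.62 * 26.8 * 2.7 * 20.0
Qs = 897.26 kN


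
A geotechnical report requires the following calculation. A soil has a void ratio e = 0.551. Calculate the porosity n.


Using the relation n = e / (1 + e)
n = 0.551 / (1 + 0.551)
n = 0.551 / 1.551
n = 0.3553


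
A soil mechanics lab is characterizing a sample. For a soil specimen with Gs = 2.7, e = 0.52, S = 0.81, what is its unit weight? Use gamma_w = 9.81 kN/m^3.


Result: 20.144 kN/m^3

Derivation:
Using gamma = gamma_w * (Gs + S*e) / (1 + e)
Numerator: Gs + S*e = 2.7 + 0.81*0.52 = 3.1212
Denominator: 1 + e = 1 + 0.52 = 1.52
gamma = 9.81 * 3.1212 / 1.52
gamma = 20.144 kN/m^3


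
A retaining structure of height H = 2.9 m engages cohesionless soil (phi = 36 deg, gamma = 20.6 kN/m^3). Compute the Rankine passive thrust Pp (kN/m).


Compute passive earth pressure coefficient:
Kp = tan^2(45 + phi/2) = tan^2(63.0) = 3.85184
Compute passive force:
Pp = 0.5 * Kp * gamma * H^2
Pp = 0.5 * 3.85184 * 20.6 * 2.9^2
Pp = 333.66 kN/m


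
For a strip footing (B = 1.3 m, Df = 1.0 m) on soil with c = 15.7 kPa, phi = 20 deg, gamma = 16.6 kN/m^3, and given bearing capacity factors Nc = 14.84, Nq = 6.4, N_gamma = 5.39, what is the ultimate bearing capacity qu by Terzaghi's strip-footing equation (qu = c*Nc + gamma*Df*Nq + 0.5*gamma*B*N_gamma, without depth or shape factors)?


Compute qu = c*Nc + gamma*Df*Nq + 0.5*gamma*B*N_gamma
Term 1: 15.7 * 14.84 = 232.988
Term 2: 16.6 * 1.0 * 6.4 = 106.24
Term 3: 0.5 * 16.6 * 1.3 * 5.39 = 58.1581
qu = 232.988 + 106.24 + 58.1581
qu = 397.39 kPa


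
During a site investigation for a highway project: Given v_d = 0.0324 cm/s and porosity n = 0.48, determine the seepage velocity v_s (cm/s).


Result: 0.0675 cm/s

Derivation:
Using v_s = v_d / n
v_s = 0.0324 / 0.48
v_s = 0.0675 cm/s


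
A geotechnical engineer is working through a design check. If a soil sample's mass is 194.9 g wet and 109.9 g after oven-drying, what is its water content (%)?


Using w = (m_wet - m_dry) / m_dry * 100
m_wet - m_dry = 194.9 - 109.9 = 85.0 g
w = 85.0 / 109.9 * 100
w = 77.34 %


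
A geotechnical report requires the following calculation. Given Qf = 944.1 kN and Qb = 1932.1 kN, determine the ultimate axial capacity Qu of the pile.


Using Qu = Qf + Qb
Qu = 944.1 + 1932.1
Qu = 2876.2 kN


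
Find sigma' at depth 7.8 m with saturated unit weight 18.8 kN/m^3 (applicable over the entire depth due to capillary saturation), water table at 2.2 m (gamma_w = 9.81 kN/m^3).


Total stress = gamma_sat * depth
sigma = 18.8 * 7.8 = 146.64 kPa
Pore water pressure u = gamma_w * (depth - d_wt)
u = 9.81 * (7.8 - 2.2) = 54.936 kPa
Effective stress = sigma - u
sigma' = 146.64 - 54.936 = 91.7 kPa


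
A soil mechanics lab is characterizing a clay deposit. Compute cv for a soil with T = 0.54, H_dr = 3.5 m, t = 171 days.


Result: 0.03868 m^2/day

Derivation:
Using cv = T * H_dr^2 / t
H_dr^2 = 3.5^2 = 12.25
cv = 0.54 * 12.25 / 171
cv = 0.03868 m^2/day


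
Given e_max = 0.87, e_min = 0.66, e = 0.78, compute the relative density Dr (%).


Using Dr = (e_max - e) / (e_max - e_min) * 100
e_max - e = 0.87 - 0.78 = 0.09
e_max - e_min = 0.87 - 0.66 = 0.21
Dr = 0.09 / 0.21 * 100
Dr = 42.86 %


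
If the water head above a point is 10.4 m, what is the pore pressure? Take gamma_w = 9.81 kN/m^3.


Using u = gamma_w * h_w
u = 9.81 * 10.4
u = 102.02 kPa


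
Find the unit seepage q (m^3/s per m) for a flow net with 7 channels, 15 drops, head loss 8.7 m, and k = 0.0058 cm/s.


Convert k to m/s for unit consistency with H:
k = 0.0058 cm/s = 0.0058 / 100 m/s = 5.8e-05 m/s
Using q = k * H * Nf / Nd
Nf / Nd = 7 / 15 = 0.4667
q = 5.8e-05 * 8.7 * 0.4667
q = 0.0002355 m^3/s per m


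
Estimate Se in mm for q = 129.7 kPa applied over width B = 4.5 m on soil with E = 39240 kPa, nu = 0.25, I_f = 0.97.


Using Se = q * B * (1 - nu^2) * I_f / E
1 - nu^2 = 1 - 0.25^2 = 0.9375
Se = 129.7 * 4.5 * 0.9375 * 0.97 / 39240
Se = 0.013526 m
Convert to mm: Se = 0.013526 * 1000 = 13.526 mm


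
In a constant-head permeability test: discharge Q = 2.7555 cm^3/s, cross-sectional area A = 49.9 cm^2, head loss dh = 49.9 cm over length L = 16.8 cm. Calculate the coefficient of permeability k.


Result: 0.018591 cm/s

Derivation:
Compute hydraulic gradient:
i = dh / L = 49.9 / 16.8 = 2.97024
Then apply Darcy's law:
k = Q / (A * i)
k = 2.7555 / (49.9 * 2.97024)
k = 2.7555 / 148.215
k = 0.018591 cm/s


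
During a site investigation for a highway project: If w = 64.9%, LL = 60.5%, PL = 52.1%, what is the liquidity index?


Result: 1.524

Derivation:
First compute the plasticity index:
PI = LL - PL = 60.5 - 52.1 = 8.4
Then compute the liquidity index:
LI = (w - PL) / PI
LI = (64.9 - 52.1) / 8.4
LI = 1.524


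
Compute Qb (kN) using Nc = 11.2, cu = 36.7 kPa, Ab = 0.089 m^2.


Using Qb = Nc * cu * Ab
Qb = 11.2 * 36.7 * 0.089
Qb = 36.58 kN


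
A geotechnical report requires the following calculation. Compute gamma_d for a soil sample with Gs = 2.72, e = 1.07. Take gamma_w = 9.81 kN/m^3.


Using gamma_d = Gs * gamma_w / (1 + e)
gamma_d = 2.72 * 9.81 / (1 + 1.07)
gamma_d = 2.72 * 9.81 / 2.07
gamma_d = 12.89 kN/m^3


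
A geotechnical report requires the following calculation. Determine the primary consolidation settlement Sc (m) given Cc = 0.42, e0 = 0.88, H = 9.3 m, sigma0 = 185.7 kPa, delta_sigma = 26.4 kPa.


Result: 0.1199 m

Derivation:
Using Sc = Cc * H / (1 + e0) * log10((sigma0 + delta_sigma) / sigma0)
Stress ratio = (185.7 + 26.4) / 185.7 = 1.14216
log10(1.14216) = 0.0577288
Cc * H / (1 + e0) = 0.42 * 9.3 / (1 + 0.88) = 2.07766
Sc = 2.07766 * 0.0577288
Sc = 0.1199 m


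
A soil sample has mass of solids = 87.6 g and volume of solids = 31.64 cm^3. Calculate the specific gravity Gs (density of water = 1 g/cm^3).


Result: 2.769

Derivation:
Using Gs = m_s / (V_s * rho_w)
Since rho_w = 1 g/cm^3:
Gs = 87.6 / 31.64
Gs = 2.769


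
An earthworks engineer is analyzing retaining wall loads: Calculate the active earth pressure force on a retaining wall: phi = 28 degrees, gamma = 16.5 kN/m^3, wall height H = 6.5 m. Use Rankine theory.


Result: 125.84 kN/m

Derivation:
Compute active earth pressure coefficient:
Ka = tan^2(45 - phi/2) = tan^2(31.0) = 0.361033
Compute active force:
Pa = 0.5 * Ka * gamma * H^2
Pa = 0.5 * 0.361033 * 16.5 * 6.5^2
Pa = 125.84 kN/m


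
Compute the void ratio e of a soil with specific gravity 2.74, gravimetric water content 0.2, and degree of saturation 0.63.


Using the relation e = Gs * w / S
e = 2.74 * 0.2 / 0.63
e = 0.8698


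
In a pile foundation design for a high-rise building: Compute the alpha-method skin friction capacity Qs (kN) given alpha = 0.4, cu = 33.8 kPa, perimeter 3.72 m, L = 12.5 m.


Using Qs = alpha * cu * perimeter * L
Qs = 0.4 * 33.8 * 3.72 * 12.5
Qs = 628.68 kN


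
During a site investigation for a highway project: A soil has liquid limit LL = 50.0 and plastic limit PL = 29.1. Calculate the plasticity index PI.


Using PI = LL - PL
PI = 50.0 - 29.1
PI = 20.9


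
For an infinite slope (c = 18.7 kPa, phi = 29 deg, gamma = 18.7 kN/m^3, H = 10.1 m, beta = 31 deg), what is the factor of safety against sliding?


Result: 1.147

Derivation:
Using Fs = c / (gamma*H*sin(beta)*cos(beta)) + tan(phi)/tan(beta)
Cohesion contribution = 18.7 / (18.7*10.1*sin(31)*cos(31))
Cohesion contribution = 0.224271
Friction contribution = tan(29)/tan(31) = 0.922525
Fs = 0.224271 + 0.922525
Fs = 1.147


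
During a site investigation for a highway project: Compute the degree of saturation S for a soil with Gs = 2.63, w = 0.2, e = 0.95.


Using S = Gs * w / e
S = 2.63 * 0.2 / 0.95
S = 0.5537


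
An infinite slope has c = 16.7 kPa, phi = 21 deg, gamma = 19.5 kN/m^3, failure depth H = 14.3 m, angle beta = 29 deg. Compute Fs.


Using Fs = c / (gamma*H*sin(beta)*cos(beta)) + tan(phi)/tan(beta)
Cohesion contribution = 16.7 / (19.5*14.3*sin(29)*cos(29))
Cohesion contribution = 0.141239
Friction contribution = tan(21)/tan(29) = 0.692509
Fs = 0.141239 + 0.692509
Fs = 0.834


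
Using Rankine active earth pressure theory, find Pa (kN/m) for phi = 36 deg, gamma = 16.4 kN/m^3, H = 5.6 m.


Compute active earth pressure coefficient:
Ka = tan^2(45 - phi/2) = tan^2(27.0) = 0.259616
Compute active force:
Pa = 0.5 * Ka * gamma * H^2
Pa = 0.5 * 0.259616 * 16.4 * 5.6^2
Pa = 66.76 kN/m


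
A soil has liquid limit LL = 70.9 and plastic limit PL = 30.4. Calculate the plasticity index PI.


Using PI = LL - PL
PI = 70.9 - 30.4
PI = 40.5


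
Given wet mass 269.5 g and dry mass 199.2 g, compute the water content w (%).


Using w = (m_wet - m_dry) / m_dry * 100
m_wet - m_dry = 269.5 - 199.2 = 70.3 g
w = 70.3 / 199.2 * 100
w = 35.29 %


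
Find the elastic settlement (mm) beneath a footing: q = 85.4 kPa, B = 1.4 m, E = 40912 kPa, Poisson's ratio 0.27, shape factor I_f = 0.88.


Result: 2.384 mm

Derivation:
Using Se = q * B * (1 - nu^2) * I_f / E
1 - nu^2 = 1 - 0.27^2 = 0.9271
Se = 85.4 * 1.4 * 0.9271 * 0.88 / 40912
Se = 0.002384 m
Convert to mm: Se = 0.002384 * 1000 = 2.384 mm


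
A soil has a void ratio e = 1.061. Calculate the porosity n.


Result: 0.5148

Derivation:
Using the relation n = e / (1 + e)
n = 1.061 / (1 + 1.061)
n = 1.061 / 2.061
n = 0.5148


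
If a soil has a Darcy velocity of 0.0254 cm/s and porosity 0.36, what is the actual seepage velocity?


Result: 0.07056 cm/s

Derivation:
Using v_s = v_d / n
v_s = 0.0254 / 0.36
v_s = 0.07056 cm/s


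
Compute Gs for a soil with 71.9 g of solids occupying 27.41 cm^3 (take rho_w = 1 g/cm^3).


Using Gs = m_s / (V_s * rho_w)
Since rho_w = 1 g/cm^3:
Gs = 71.9 / 27.41
Gs = 2.623


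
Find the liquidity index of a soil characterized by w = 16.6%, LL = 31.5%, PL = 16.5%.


First compute the plasticity index:
PI = LL - PL = 31.5 - 16.5 = 15.0
Then compute the liquidity index:
LI = (w - PL) / PI
LI = (16.6 - 16.5) / 15.0
LI = 0.007


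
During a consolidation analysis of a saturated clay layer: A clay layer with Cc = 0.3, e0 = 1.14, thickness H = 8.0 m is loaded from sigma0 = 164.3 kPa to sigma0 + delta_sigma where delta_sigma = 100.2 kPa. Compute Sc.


Using Sc = Cc * H / (1 + e0) * log10((sigma0 + delta_sigma) / sigma0)
Stress ratio = (164.3 + 100.2) / 164.3 = 1.60986
log10(1.60986) = 0.206788
Cc * H / (1 + e0) = 0.3 * 8.0 / (1 + 1.14) = 1.1215
Sc = 1.1215 * 0.206788
Sc = 0.2319 m


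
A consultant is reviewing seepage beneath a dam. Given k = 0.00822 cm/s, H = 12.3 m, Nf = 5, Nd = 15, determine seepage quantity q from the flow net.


Result: 0.000337 m^3/s per m

Derivation:
Convert k to m/s for unit consistency with H:
k = 0.00822 cm/s = 0.00822 / 100 m/s = 8.22e-05 m/s
Using q = k * H * Nf / Nd
Nf / Nd = 5 / 15 = 0.3333
q = 8.22e-05 * 12.3 * 0.3333
q = 0.000337 m^3/s per m


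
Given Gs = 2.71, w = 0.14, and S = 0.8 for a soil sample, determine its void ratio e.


Using the relation e = Gs * w / S
e = 2.71 * 0.14 / 0.8
e = 0.4743


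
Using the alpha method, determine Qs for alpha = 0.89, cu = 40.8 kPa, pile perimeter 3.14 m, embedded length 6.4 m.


Using Qs = alpha * cu * perimeter * L
Qs = 0.89 * 40.8 * 3.14 * 6.4
Qs = 729.73 kN


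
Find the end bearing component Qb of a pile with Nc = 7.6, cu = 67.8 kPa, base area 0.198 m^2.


Using Qb = Nc * cu * Ab
Qb = 7.6 * 67.8 * 0.198
Qb = 102.03 kN


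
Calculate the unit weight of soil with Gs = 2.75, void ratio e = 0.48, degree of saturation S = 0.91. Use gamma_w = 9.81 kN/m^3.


Using gamma = gamma_w * (Gs + S*e) / (1 + e)
Numerator: Gs + S*e = 2.75 + 0.91*0.48 = 3.1868
Denominator: 1 + e = 1 + 0.48 = 1.48
gamma = 9.81 * 3.1868 / 1.48
gamma = 21.123 kN/m^3


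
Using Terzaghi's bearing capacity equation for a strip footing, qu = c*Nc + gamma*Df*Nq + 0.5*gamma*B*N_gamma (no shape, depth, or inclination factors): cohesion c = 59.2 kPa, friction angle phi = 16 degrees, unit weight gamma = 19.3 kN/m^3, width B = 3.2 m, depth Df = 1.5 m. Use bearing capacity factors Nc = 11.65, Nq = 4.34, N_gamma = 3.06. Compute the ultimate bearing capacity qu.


Result: 909.82 kPa

Derivation:
Compute qu = c*Nc + gamma*Df*Nq + 0.5*gamma*B*N_gamma
Term 1: 59.2 * 11.65 = 689.68
Term 2: 19.3 * 1.5 * 4.34 = 125.643
Term 3: 0.5 * 19.3 * 3.2 * 3.06 = 94.4928
qu = 689.68 + 125.643 + 94.4928
qu = 909.82 kPa


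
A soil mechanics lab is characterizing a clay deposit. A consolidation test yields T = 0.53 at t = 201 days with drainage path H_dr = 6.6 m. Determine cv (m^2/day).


Using cv = T * H_dr^2 / t
H_dr^2 = 6.6^2 = 43.56
cv = 0.53 * 43.56 / 201
cv = 0.11486 m^2/day


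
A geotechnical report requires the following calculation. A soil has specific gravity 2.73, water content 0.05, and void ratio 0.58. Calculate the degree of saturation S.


Using S = Gs * w / e
S = 2.73 * 0.05 / 0.58
S = 0.2353


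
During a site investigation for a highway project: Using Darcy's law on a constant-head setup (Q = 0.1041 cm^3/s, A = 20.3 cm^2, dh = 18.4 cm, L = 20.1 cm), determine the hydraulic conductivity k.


Compute hydraulic gradient:
i = dh / L = 18.4 / 20.1 = 0.915423
Then apply Darcy's law:
k = Q / (A * i)
k = 0.1041 / (20.3 * 0.915423)
k = 0.1041 / 18.5831
k = 0.005602 cm/s


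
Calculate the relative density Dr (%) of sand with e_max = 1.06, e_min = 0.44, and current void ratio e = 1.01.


Result: 8.06 %

Derivation:
Using Dr = (e_max - e) / (e_max - e_min) * 100
e_max - e = 1.06 - 1.01 = 0.05
e_max - e_min = 1.06 - 0.44 = 0.62
Dr = 0.05 / 0.62 * 100
Dr = 8.06 %


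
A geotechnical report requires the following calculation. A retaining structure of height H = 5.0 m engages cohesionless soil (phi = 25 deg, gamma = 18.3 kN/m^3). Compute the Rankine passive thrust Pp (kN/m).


Compute passive earth pressure coefficient:
Kp = tan^2(45 + phi/2) = tan^2(57.5) = 2.463913
Compute passive force:
Pp = 0.5 * Kp * gamma * H^2
Pp = 0.5 * 2.463913 * 18.3 * 5.0^2
Pp = 563.62 kN/m


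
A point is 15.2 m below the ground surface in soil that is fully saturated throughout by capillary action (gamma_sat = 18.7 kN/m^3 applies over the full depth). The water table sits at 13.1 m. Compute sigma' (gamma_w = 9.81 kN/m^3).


Result: 263.64 kPa

Derivation:
Total stress = gamma_sat * depth
sigma = 18.7 * 15.2 = 284.24 kPa
Pore water pressure u = gamma_w * (depth - d_wt)
u = 9.81 * (15.2 - 13.1) = 20.601 kPa
Effective stress = sigma - u
sigma' = 284.24 - 20.601 = 263.64 kPa


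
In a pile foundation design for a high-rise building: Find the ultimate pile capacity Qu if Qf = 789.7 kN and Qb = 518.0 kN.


Result: 1307.7 kN

Derivation:
Using Qu = Qf + Qb
Qu = 789.7 + 518.0
Qu = 1307.7 kN


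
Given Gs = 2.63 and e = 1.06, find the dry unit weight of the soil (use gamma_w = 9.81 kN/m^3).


Result: 12.524 kN/m^3

Derivation:
Using gamma_d = Gs * gamma_w / (1 + e)
gamma_d = 2.63 * 9.81 / (1 + 1.06)
gamma_d = 2.63 * 9.81 / 2.06
gamma_d = 12.524 kN/m^3


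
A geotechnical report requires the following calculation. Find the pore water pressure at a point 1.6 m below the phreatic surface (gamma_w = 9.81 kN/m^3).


Using u = gamma_w * h_w
u = 9.81 * 1.6
u = 15.7 kPa


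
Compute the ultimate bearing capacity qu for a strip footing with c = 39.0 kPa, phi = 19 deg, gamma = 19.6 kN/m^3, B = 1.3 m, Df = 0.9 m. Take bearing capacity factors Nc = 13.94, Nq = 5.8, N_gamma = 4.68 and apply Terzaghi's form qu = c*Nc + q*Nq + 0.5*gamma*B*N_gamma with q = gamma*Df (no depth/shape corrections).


Compute qu = c*Nc + gamma*Df*Nq + 0.5*gamma*B*N_gamma
Term 1: 39.0 * 13.94 = 543.66
Term 2: 19.6 * 0.9 * 5.8 = 102.312
Term 3: 0.5 * 19.6 * 1.3 * 4.68 = 59.6232
qu = 543.66 + 102.312 + 59.6232
qu = 705.6 kPa


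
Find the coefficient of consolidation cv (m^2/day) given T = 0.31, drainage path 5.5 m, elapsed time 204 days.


Result: 0.04597 m^2/day

Derivation:
Using cv = T * H_dr^2 / t
H_dr^2 = 5.5^2 = 30.25
cv = 0.31 * 30.25 / 204
cv = 0.04597 m^2/day


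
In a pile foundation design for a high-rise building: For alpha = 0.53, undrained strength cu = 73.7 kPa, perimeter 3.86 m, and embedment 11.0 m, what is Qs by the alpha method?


Using Qs = alpha * cu * perimeter * L
Qs = 0.53 * 73.7 * 3.86 * 11.0
Qs = 1658.53 kN


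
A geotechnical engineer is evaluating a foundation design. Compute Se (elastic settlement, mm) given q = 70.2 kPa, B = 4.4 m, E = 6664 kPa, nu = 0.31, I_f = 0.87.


Using Se = q * B * (1 - nu^2) * I_f / E
1 - nu^2 = 1 - 0.31^2 = 0.9039
Se = 70.2 * 4.4 * 0.9039 * 0.87 / 6664
Se = 0.036450 m
Convert to mm: Se = 0.036450 * 1000 = 36.45 mm


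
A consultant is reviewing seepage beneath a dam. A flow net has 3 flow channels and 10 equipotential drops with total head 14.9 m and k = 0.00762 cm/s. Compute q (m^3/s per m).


Result: 0.0003406 m^3/s per m

Derivation:
Convert k to m/s for unit consistency with H:
k = 0.00762 cm/s = 0.00762 / 100 m/s = 7.62e-05 m/s
Using q = k * H * Nf / Nd
Nf / Nd = 3 / 10 = 0.3
q = 7.62e-05 * 14.9 * 0.3
q = 0.0003406 m^3/s per m


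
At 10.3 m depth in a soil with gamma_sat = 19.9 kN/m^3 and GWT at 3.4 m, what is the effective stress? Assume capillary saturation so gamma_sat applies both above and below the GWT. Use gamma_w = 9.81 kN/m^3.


Total stress = gamma_sat * depth
sigma = 19.9 * 10.3 = 204.97 kPa
Pore water pressure u = gamma_w * (depth - d_wt)
u = 9.81 * (10.3 - 3.4) = 67.689 kPa
Effective stress = sigma - u
sigma' = 204.97 - 67.689 = 137.28 kPa


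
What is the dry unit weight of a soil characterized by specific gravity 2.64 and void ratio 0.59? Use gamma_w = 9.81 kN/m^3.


Using gamma_d = Gs * gamma_w / (1 + e)
gamma_d = 2.64 * 9.81 / (1 + 0.59)
gamma_d = 2.64 * 9.81 / 1.59
gamma_d = 16.288 kN/m^3


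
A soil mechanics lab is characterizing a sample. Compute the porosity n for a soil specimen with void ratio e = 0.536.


Using the relation n = e / (1 + e)
n = 0.536 / (1 + 0.536)
n = 0.536 / 1.536
n = 0.349


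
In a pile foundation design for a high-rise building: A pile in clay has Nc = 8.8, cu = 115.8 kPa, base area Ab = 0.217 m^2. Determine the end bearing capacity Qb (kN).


Using Qb = Nc * cu * Ab
Qb = 8.8 * 115.8 * 0.217
Qb = 221.13 kN


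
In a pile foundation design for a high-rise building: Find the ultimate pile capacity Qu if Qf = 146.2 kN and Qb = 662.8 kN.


Using Qu = Qf + Qb
Qu = 146.2 + 662.8
Qu = 809.0 kN


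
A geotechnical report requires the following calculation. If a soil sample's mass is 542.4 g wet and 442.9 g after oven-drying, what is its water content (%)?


Result: 22.47 %

Derivation:
Using w = (m_wet - m_dry) / m_dry * 100
m_wet - m_dry = 542.4 - 442.9 = 99.5 g
w = 99.5 / 442.9 * 100
w = 22.47 %


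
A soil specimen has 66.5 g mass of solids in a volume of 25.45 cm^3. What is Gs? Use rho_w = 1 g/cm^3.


Result: 2.613

Derivation:
Using Gs = m_s / (V_s * rho_w)
Since rho_w = 1 g/cm^3:
Gs = 66.5 / 25.45
Gs = 2.613


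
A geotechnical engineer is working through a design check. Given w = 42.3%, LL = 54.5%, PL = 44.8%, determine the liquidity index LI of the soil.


First compute the plasticity index:
PI = LL - PL = 54.5 - 44.8 = 9.7
Then compute the liquidity index:
LI = (w - PL) / PI
LI = (42.3 - 44.8) / 9.7
LI = -0.258


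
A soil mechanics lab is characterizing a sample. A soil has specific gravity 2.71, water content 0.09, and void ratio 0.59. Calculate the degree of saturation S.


Using S = Gs * w / e
S = 2.71 * 0.09 / 0.59
S = 0.4134


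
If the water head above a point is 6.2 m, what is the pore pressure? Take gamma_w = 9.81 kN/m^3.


Using u = gamma_w * h_w
u = 9.81 * 6.2
u = 60.82 kPa


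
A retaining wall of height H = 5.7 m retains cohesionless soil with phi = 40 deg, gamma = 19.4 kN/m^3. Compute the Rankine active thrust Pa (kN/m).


Result: 68.53 kN/m

Derivation:
Compute active earth pressure coefficient:
Ka = tan^2(45 - phi/2) = tan^2(25.0) = 0.217443
Compute active force:
Pa = 0.5 * Ka * gamma * H^2
Pa = 0.5 * 0.217443 * 19.4 * 5.7^2
Pa = 68.53 kN/m


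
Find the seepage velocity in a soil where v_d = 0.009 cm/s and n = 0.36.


Result: 0.025 cm/s

Derivation:
Using v_s = v_d / n
v_s = 0.009 / 0.36
v_s = 0.025 cm/s


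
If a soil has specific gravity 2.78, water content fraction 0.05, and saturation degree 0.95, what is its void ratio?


Result: 0.1463

Derivation:
Using the relation e = Gs * w / S
e = 2.78 * 0.05 / 0.95
e = 0.1463


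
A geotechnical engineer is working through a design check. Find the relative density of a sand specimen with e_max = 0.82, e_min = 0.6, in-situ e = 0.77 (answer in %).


Using Dr = (e_max - e) / (e_max - e_min) * 100
e_max - e = 0.82 - 0.77 = 0.05
e_max - e_min = 0.82 - 0.6 = 0.22
Dr = 0.05 / 0.22 * 100
Dr = 22.73 %


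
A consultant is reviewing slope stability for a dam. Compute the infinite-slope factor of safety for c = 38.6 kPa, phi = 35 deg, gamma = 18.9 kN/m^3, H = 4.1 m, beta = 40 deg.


Using Fs = c / (gamma*H*sin(beta)*cos(beta)) + tan(phi)/tan(beta)
Cohesion contribution = 38.6 / (18.9*4.1*sin(40)*cos(40))
Cohesion contribution = 1.01163
Friction contribution = tan(35)/tan(40) = 0.834475
Fs = 1.01163 + 0.834475
Fs = 1.846


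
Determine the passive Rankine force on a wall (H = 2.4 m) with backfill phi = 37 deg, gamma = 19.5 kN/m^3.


Compute passive earth pressure coefficient:
Kp = tan^2(45 + phi/2) = tan^2(63.5) = 4.022791
Compute passive force:
Pp = 0.5 * Kp * gamma * H^2
Pp = 0.5 * 4.022791 * 19.5 * 2.4^2
Pp = 225.92 kN/m


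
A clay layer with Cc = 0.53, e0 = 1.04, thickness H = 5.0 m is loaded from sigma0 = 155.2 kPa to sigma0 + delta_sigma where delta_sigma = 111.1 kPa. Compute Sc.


Using Sc = Cc * H / (1 + e0) * log10((sigma0 + delta_sigma) / sigma0)
Stress ratio = (155.2 + 111.1) / 155.2 = 1.71585
log10(1.71585) = 0.234479
Cc * H / (1 + e0) = 0.53 * 5.0 / (1 + 1.04) = 1.29902
Sc = 1.29902 * 0.234479
Sc = 0.3046 m


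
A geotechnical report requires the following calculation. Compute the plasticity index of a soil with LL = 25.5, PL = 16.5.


Using PI = LL - PL
PI = 25.5 - 16.5
PI = 9.0


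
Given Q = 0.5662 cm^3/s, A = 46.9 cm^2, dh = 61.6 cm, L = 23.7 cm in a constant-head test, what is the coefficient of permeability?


Result: 0.004645 cm/s

Derivation:
Compute hydraulic gradient:
i = dh / L = 61.6 / 23.7 = 2.59916
Then apply Darcy's law:
k = Q / (A * i)
k = 0.5662 / (46.9 * 2.59916)
k = 0.5662 / 121.9
k = 0.004645 cm/s


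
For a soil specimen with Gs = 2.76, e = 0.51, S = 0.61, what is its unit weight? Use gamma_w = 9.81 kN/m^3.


Result: 19.952 kN/m^3

Derivation:
Using gamma = gamma_w * (Gs + S*e) / (1 + e)
Numerator: Gs + S*e = 2.76 + 0.61*0.51 = 3.0711
Denominator: 1 + e = 1 + 0.51 = 1.51
gamma = 9.81 * 3.0711 / 1.51
gamma = 19.952 kN/m^3


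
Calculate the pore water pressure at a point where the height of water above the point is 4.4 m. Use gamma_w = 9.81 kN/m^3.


Result: 43.16 kPa

Derivation:
Using u = gamma_w * h_w
u = 9.81 * 4.4
u = 43.16 kPa


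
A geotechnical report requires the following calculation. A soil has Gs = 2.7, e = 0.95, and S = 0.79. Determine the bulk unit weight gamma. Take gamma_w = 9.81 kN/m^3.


Result: 17.359 kN/m^3

Derivation:
Using gamma = gamma_w * (Gs + S*e) / (1 + e)
Numerator: Gs + S*e = 2.7 + 0.79*0.95 = 3.4505
Denominator: 1 + e = 1 + 0.95 = 1.95
gamma = 9.81 * 3.4505 / 1.95
gamma = 17.359 kN/m^3


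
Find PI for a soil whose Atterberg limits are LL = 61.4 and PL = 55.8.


Using PI = LL - PL
PI = 61.4 - 55.8
PI = 5.6


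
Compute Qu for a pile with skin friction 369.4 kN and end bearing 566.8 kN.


Using Qu = Qf + Qb
Qu = 369.4 + 566.8
Qu = 936.2 kN


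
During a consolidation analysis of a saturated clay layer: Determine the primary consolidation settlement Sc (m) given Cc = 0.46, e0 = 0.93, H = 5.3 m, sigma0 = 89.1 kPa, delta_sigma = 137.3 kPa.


Result: 0.5116 m

Derivation:
Using Sc = Cc * H / (1 + e0) * log10((sigma0 + delta_sigma) / sigma0)
Stress ratio = (89.1 + 137.3) / 89.1 = 2.54097
log10(2.54097) = 0.404999
Cc * H / (1 + e0) = 0.46 * 5.3 / (1 + 0.93) = 1.26321
Sc = 1.26321 * 0.404999
Sc = 0.5116 m


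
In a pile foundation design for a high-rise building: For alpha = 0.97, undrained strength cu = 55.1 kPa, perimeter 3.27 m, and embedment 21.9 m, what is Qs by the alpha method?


Using Qs = alpha * cu * perimeter * L
Qs = 0.97 * 55.1 * 3.27 * 21.9
Qs = 3827.5 kN


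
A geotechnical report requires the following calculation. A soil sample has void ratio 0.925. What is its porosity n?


Result: 0.4805

Derivation:
Using the relation n = e / (1 + e)
n = 0.925 / (1 + 0.925)
n = 0.925 / 1.925
n = 0.4805


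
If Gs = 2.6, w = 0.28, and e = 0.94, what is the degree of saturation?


Result: 0.7745

Derivation:
Using S = Gs * w / e
S = 2.6 * 0.28 / 0.94
S = 0.7745


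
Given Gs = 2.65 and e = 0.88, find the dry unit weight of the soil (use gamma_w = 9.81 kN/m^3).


Result: 13.828 kN/m^3

Derivation:
Using gamma_d = Gs * gamma_w / (1 + e)
gamma_d = 2.65 * 9.81 / (1 + 0.88)
gamma_d = 2.65 * 9.81 / 1.88
gamma_d = 13.828 kN/m^3


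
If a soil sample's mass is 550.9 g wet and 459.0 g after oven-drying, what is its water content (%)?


Result: 20.02 %

Derivation:
Using w = (m_wet - m_dry) / m_dry * 100
m_wet - m_dry = 550.9 - 459.0 = 91.9 g
w = 91.9 / 459.0 * 100
w = 20.02 %


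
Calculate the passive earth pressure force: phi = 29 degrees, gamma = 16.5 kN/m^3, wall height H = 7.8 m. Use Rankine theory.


Result: 1446.59 kN/m

Derivation:
Compute passive earth pressure coefficient:
Kp = tan^2(45 + phi/2) = tan^2(59.5) = 2.88206
Compute passive force:
Pp = 0.5 * Kp * gamma * H^2
Pp = 0.5 * 2.88206 * 16.5 * 7.8^2
Pp = 1446.59 kN/m


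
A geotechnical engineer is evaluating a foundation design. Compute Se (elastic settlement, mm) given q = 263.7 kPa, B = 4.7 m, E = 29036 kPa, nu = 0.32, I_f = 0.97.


Result: 37.164 mm

Derivation:
Using Se = q * B * (1 - nu^2) * I_f / E
1 - nu^2 = 1 - 0.32^2 = 0.8976
Se = 263.7 * 4.7 * 0.8976 * 0.97 / 29036
Se = 0.037164 m
Convert to mm: Se = 0.037164 * 1000 = 37.164 mm


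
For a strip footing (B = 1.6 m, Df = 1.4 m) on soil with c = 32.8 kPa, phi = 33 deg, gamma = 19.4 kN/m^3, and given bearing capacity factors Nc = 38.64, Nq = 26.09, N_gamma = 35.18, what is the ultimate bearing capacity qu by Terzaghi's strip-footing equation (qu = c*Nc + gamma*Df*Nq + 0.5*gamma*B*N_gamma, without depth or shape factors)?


Compute qu = c*Nc + gamma*Df*Nq + 0.5*gamma*B*N_gamma
Term 1: 32.8 * 38.64 = 1267.392
Term 2: 19.4 * 1.4 * 26.09 = 708.6044
Term 3: 0.5 * 19.4 * 1.6 * 35.18 = 545.9936
qu = 1267.392 + 708.6044 + 545.9936
qu = 2521.99 kPa


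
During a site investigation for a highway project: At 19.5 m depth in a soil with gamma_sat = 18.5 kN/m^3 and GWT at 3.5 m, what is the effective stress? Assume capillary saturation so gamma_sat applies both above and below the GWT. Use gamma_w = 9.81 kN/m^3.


Result: 203.79 kPa

Derivation:
Total stress = gamma_sat * depth
sigma = 18.5 * 19.5 = 360.75 kPa
Pore water pressure u = gamma_w * (depth - d_wt)
u = 9.81 * (19.5 - 3.5) = 156.96 kPa
Effective stress = sigma - u
sigma' = 360.75 - 156.96 = 203.79 kPa


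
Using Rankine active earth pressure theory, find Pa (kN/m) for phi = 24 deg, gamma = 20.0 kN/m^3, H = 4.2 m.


Result: 74.39 kN/m

Derivation:
Compute active earth pressure coefficient:
Ka = tan^2(45 - phi/2) = tan^2(33.0) = 0.42173
Compute active force:
Pa = 0.5 * Ka * gamma * H^2
Pa = 0.5 * 0.42173 * 20.0 * 4.2^2
Pa = 74.39 kN/m


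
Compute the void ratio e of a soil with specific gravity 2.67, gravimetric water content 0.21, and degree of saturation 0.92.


Using the relation e = Gs * w / S
e = 2.67 * 0.21 / 0.92
e = 0.6095


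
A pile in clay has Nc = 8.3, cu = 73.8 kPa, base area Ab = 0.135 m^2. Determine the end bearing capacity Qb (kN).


Using Qb = Nc * cu * Ab
Qb = 8.3 * 73.8 * 0.135
Qb = 82.69 kN


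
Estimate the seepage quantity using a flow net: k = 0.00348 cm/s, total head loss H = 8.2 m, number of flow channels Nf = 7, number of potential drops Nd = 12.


Convert k to m/s for unit consistency with H:
k = 0.00348 cm/s = 0.00348 / 100 m/s = 3.48e-05 m/s
Using q = k * H * Nf / Nd
Nf / Nd = 7 / 12 = 0.5833
q = 3.48e-05 * 8.2 * 0.5833
q = 0.0001665 m^3/s per m


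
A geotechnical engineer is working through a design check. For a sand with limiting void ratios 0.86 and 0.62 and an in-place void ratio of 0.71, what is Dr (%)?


Result: 62.5 %

Derivation:
Using Dr = (e_max - e) / (e_max - e_min) * 100
e_max - e = 0.86 - 0.71 = 0.15
e_max - e_min = 0.86 - 0.62 = 0.24
Dr = 0.15 / 0.24 * 100
Dr = 62.5 %


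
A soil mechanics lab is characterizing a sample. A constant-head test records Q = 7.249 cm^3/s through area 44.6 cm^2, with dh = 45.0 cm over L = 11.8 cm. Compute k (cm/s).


Result: 0.04262 cm/s

Derivation:
Compute hydraulic gradient:
i = dh / L = 45.0 / 11.8 = 3.81356
Then apply Darcy's law:
k = Q / (A * i)
k = 7.249 / (44.6 * 3.81356)
k = 7.249 / 170.085
k = 0.04262 cm/s


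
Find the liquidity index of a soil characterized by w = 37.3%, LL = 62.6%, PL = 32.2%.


Result: 0.168

Derivation:
First compute the plasticity index:
PI = LL - PL = 62.6 - 32.2 = 30.4
Then compute the liquidity index:
LI = (w - PL) / PI
LI = (37.3 - 32.2) / 30.4
LI = 0.168


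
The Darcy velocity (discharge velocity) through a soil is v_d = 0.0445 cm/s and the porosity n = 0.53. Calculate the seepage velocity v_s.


Using v_s = v_d / n
v_s = 0.0445 / 0.53
v_s = 0.08396 cm/s


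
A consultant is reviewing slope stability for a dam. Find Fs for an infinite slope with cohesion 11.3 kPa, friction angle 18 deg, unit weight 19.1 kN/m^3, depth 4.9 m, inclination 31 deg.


Result: 0.814

Derivation:
Using Fs = c / (gamma*H*sin(beta)*cos(beta)) + tan(phi)/tan(beta)
Cohesion contribution = 11.3 / (19.1*4.9*sin(31)*cos(31))
Cohesion contribution = 0.273492
Friction contribution = tan(18)/tan(31) = 0.540757
Fs = 0.273492 + 0.540757
Fs = 0.814


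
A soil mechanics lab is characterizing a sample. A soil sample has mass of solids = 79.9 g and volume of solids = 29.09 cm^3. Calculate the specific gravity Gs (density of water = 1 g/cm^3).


Result: 2.747

Derivation:
Using Gs = m_s / (V_s * rho_w)
Since rho_w = 1 g/cm^3:
Gs = 79.9 / 29.09
Gs = 2.747


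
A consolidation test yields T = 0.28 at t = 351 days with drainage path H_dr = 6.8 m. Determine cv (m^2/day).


Result: 0.03689 m^2/day

Derivation:
Using cv = T * H_dr^2 / t
H_dr^2 = 6.8^2 = 46.24
cv = 0.28 * 46.24 / 351
cv = 0.03689 m^2/day


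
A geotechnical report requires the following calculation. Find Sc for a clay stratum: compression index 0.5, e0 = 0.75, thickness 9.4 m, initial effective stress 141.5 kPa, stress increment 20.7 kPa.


Result: 0.1592 m

Derivation:
Using Sc = Cc * H / (1 + e0) * log10((sigma0 + delta_sigma) / sigma0)
Stress ratio = (141.5 + 20.7) / 141.5 = 1.14629
log10(1.14629) = 0.0592944
Cc * H / (1 + e0) = 0.5 * 9.4 / (1 + 0.75) = 2.68571
Sc = 2.68571 * 0.0592944
Sc = 0.1592 m


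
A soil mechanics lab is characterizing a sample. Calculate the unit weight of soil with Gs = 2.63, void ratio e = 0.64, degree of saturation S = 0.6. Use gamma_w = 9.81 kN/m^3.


Result: 18.029 kN/m^3

Derivation:
Using gamma = gamma_w * (Gs + S*e) / (1 + e)
Numerator: Gs + S*e = 2.63 + 0.6*0.64 = 3.014
Denominator: 1 + e = 1 + 0.64 = 1.64
gamma = 9.81 * 3.014 / 1.64
gamma = 18.029 kN/m^3


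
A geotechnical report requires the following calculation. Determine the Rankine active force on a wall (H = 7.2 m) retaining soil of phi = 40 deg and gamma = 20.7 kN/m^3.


Compute active earth pressure coefficient:
Ka = tan^2(45 - phi/2) = tan^2(25.0) = 0.217443
Compute active force:
Pa = 0.5 * Ka * gamma * H^2
Pa = 0.5 * 0.217443 * 20.7 * 7.2^2
Pa = 116.67 kN/m


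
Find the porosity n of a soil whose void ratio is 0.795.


Using the relation n = e / (1 + e)
n = 0.795 / (1 + 0.795)
n = 0.795 / 1.795
n = 0.4429


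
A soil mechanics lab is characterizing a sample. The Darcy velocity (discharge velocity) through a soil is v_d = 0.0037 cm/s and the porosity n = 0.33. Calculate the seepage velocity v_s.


Result: 0.01121 cm/s

Derivation:
Using v_s = v_d / n
v_s = 0.0037 / 0.33
v_s = 0.01121 cm/s


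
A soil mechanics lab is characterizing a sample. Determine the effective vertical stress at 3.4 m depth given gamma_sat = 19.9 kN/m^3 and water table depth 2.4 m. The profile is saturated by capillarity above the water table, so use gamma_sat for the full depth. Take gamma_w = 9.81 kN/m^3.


Total stress = gamma_sat * depth
sigma = 19.9 * 3.4 = 67.66 kPa
Pore water pressure u = gamma_w * (depth - d_wt)
u = 9.81 * (3.4 - 2.4) = 9.81 kPa
Effective stress = sigma - u
sigma' = 67.66 - 9.81 = 57.85 kPa


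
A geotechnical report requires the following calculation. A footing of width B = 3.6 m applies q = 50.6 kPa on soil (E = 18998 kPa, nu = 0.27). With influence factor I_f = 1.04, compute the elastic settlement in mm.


Using Se = q * B * (1 - nu^2) * I_f / E
1 - nu^2 = 1 - 0.27^2 = 0.9271
Se = 50.6 * 3.6 * 0.9271 * 1.04 / 18998
Se = 0.009245 m
Convert to mm: Se = 0.009245 * 1000 = 9.245 mm


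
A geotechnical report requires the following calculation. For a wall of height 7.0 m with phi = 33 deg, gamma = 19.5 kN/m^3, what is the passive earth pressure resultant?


Compute passive earth pressure coefficient:
Kp = tan^2(45 + phi/2) = tan^2(61.5) = 3.39212
Compute passive force:
Pp = 0.5 * Kp * gamma * H^2
Pp = 0.5 * 3.39212 * 19.5 * 7.0^2
Pp = 1620.59 kN/m


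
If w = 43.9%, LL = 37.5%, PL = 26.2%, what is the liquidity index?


First compute the plasticity index:
PI = LL - PL = 37.5 - 26.2 = 11.3
Then compute the liquidity index:
LI = (w - PL) / PI
LI = (43.9 - 26.2) / 11.3
LI = 1.566


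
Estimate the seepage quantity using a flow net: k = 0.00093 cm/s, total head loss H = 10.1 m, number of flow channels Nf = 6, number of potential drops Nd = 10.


Result: 5.636e-05 m^3/s per m

Derivation:
Convert k to m/s for unit consistency with H:
k = 0.00093 cm/s = 0.00093 / 100 m/s = 9.3e-06 m/s
Using q = k * H * Nf / Nd
Nf / Nd = 6 / 10 = 0.6
q = 9.3e-06 * 10.1 * 0.6
q = 5.636e-05 m^3/s per m


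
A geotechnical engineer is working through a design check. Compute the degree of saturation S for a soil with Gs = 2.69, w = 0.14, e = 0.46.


Using S = Gs * w / e
S = 2.69 * 0.14 / 0.46
S = 0.8187


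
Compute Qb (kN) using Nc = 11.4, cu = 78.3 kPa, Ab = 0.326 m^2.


Using Qb = Nc * cu * Ab
Qb = 11.4 * 78.3 * 0.326
Qb = 290.99 kN


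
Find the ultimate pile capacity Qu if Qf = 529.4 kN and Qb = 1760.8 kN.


Result: 2290.2 kN

Derivation:
Using Qu = Qf + Qb
Qu = 529.4 + 1760.8
Qu = 2290.2 kN


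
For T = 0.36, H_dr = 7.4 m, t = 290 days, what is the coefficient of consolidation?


Result: 0.06798 m^2/day

Derivation:
Using cv = T * H_dr^2 / t
H_dr^2 = 7.4^2 = 54.76
cv = 0.36 * 54.76 / 290
cv = 0.06798 m^2/day


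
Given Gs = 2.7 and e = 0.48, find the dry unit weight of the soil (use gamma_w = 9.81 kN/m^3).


Using gamma_d = Gs * gamma_w / (1 + e)
gamma_d = 2.7 * 9.81 / (1 + 0.48)
gamma_d = 2.7 * 9.81 / 1.48
gamma_d = 17.897 kN/m^3


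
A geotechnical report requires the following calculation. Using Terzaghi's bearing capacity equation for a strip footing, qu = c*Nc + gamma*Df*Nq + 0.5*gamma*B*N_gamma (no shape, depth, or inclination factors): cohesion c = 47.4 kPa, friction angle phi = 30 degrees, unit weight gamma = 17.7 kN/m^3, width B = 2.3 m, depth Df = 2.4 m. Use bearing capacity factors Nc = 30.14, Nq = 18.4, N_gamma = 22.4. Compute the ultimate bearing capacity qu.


Compute qu = c*Nc + gamma*Df*Nq + 0.5*gamma*B*N_gamma
Term 1: 47.4 * 30.14 = 1428.636
Term 2: 17.7 * 2.4 * 18.4 = 781.632
Term 3: 0.5 * 17.7 * 2.3 * 22.4 = 455.952
qu = 1428.636 + 781.632 + 455.952
qu = 2666.22 kPa


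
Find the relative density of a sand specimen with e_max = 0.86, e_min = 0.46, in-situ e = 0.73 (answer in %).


Result: 32.5 %

Derivation:
Using Dr = (e_max - e) / (e_max - e_min) * 100
e_max - e = 0.86 - 0.73 = 0.13
e_max - e_min = 0.86 - 0.46 = 0.4
Dr = 0.13 / 0.4 * 100
Dr = 32.5 %


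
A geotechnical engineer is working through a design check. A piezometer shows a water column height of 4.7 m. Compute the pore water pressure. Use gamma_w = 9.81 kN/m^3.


Result: 46.11 kPa

Derivation:
Using u = gamma_w * h_w
u = 9.81 * 4.7
u = 46.11 kPa


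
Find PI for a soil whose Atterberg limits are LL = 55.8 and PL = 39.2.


Result: 16.6

Derivation:
Using PI = LL - PL
PI = 55.8 - 39.2
PI = 16.6


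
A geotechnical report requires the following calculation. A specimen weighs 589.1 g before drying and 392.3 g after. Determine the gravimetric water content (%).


Result: 50.17 %

Derivation:
Using w = (m_wet - m_dry) / m_dry * 100
m_wet - m_dry = 589.1 - 392.3 = 196.8 g
w = 196.8 / 392.3 * 100
w = 50.17 %


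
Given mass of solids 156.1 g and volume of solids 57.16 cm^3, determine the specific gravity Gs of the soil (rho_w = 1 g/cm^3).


Using Gs = m_s / (V_s * rho_w)
Since rho_w = 1 g/cm^3:
Gs = 156.1 / 57.16
Gs = 2.731


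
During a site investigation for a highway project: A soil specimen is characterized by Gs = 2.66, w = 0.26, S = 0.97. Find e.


Using the relation e = Gs * w / S
e = 2.66 * 0.26 / 0.97
e = 0.713


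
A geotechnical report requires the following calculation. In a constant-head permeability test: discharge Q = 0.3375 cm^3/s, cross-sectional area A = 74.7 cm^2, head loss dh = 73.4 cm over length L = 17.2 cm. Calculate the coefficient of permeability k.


Compute hydraulic gradient:
i = dh / L = 73.4 / 17.2 = 4.26744
Then apply Darcy's law:
k = Q / (A * i)
k = 0.3375 / (74.7 * 4.26744)
k = 0.3375 / 318.778
k = 0.001059 cm/s
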